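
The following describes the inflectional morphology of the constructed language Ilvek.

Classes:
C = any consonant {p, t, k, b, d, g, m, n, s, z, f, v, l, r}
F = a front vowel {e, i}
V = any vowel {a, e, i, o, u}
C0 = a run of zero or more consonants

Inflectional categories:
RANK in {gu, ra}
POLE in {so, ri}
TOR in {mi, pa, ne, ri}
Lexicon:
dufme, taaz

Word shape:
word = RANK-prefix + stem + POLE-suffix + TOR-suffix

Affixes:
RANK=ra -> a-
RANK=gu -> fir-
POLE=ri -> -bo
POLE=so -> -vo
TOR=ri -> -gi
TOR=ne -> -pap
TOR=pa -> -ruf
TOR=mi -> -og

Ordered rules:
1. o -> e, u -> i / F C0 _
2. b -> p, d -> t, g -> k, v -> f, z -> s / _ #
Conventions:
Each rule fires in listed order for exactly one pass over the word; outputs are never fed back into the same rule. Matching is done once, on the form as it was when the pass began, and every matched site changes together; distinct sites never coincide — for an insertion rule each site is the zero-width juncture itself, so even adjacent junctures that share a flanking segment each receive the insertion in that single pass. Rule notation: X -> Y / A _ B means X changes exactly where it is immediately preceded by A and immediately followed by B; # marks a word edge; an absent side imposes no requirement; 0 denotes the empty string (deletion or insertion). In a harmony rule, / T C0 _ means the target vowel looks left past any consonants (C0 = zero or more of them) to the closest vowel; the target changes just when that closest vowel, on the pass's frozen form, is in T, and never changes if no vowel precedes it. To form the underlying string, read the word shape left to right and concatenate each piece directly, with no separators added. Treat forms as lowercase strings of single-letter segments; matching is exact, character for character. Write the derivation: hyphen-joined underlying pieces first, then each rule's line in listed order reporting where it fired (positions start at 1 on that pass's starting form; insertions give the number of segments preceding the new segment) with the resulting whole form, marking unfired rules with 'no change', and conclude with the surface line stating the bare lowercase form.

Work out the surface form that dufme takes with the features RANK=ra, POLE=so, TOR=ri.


underlying: a-dufme-vo-gi
1. o -> e, u -> i / F C0 _: fires at position(s) 8: adufmevegi
2. b -> p, d -> t, g -> k, v -> f, z -> s / _ #: no change
surface: adufmevegi


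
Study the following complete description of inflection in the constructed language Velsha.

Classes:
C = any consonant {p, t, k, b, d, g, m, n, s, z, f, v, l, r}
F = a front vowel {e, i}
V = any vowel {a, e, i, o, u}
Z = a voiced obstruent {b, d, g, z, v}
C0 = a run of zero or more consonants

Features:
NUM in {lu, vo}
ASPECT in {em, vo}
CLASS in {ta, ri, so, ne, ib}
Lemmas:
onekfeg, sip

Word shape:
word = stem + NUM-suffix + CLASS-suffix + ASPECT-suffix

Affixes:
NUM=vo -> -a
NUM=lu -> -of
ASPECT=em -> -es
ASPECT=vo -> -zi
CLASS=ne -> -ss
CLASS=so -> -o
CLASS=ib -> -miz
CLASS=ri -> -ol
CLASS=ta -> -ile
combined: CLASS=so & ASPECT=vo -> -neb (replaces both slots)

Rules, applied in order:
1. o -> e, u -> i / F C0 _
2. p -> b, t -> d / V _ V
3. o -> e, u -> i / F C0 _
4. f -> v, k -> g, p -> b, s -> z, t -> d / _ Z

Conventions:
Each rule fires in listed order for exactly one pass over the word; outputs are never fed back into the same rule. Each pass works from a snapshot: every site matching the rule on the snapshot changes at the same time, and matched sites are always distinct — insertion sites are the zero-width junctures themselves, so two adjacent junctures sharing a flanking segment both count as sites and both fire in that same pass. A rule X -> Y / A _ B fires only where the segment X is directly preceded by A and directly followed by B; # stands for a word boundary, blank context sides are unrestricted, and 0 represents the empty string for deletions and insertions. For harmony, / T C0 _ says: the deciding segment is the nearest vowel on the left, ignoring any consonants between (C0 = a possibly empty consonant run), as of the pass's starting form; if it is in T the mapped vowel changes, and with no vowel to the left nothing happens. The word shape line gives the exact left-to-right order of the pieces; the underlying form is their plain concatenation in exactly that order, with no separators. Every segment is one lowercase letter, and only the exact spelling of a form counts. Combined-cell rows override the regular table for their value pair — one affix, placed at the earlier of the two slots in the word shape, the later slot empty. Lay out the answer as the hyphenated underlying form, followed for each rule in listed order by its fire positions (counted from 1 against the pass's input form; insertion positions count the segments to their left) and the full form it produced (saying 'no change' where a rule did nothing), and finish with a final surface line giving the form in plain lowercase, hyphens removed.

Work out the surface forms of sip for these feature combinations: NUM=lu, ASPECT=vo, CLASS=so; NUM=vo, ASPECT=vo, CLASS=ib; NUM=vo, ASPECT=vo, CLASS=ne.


cell NUM=lu, ASPECT=vo, CLASS=so:
underlying: sip-of-neb
1. o -> e, u -> i / F C0 _: fires at position(s) 4: sipefneb
2. p -> b, t -> d / V _ V: fires at position(s) 3: sibefneb
3. o -> e, u -> i / F C0 _: no change
4. f -> v, k -> g, p -> b, s -> z, t -> d / _ Z: no change
surface: sibefneb

cell NUM=vo, ASPECT=vo, CLASS=ib:
underlying: sip-a-miz-zi
1. o -> e, u -> i / F C0 _: no change
2. p -> b, t -> d / V _ V: fires at position(s) 3: sibamizzi
3. o -> e, u -> i / F C0 _: no change
4. f -> v, k -> g, p -> b, s -> z, t -> d / _ Z: no change
surface: sibamizzi

cell NUM=vo, ASPECT=vo, CLASS=ne:
underlying: sip-a-ss-zi
1. o -> e, u -> i / F C0 _: no change
2. p -> b, t -> d / V _ V: fires at position(s) 3: sibasszi
3. o -> e, u -> i / F C0 _: no change
4. f -> v, k -> g, p -> b, s -> z, t -> d / _ Z: fires at position(s) 6: sibaszzi
surface: sibaszzi


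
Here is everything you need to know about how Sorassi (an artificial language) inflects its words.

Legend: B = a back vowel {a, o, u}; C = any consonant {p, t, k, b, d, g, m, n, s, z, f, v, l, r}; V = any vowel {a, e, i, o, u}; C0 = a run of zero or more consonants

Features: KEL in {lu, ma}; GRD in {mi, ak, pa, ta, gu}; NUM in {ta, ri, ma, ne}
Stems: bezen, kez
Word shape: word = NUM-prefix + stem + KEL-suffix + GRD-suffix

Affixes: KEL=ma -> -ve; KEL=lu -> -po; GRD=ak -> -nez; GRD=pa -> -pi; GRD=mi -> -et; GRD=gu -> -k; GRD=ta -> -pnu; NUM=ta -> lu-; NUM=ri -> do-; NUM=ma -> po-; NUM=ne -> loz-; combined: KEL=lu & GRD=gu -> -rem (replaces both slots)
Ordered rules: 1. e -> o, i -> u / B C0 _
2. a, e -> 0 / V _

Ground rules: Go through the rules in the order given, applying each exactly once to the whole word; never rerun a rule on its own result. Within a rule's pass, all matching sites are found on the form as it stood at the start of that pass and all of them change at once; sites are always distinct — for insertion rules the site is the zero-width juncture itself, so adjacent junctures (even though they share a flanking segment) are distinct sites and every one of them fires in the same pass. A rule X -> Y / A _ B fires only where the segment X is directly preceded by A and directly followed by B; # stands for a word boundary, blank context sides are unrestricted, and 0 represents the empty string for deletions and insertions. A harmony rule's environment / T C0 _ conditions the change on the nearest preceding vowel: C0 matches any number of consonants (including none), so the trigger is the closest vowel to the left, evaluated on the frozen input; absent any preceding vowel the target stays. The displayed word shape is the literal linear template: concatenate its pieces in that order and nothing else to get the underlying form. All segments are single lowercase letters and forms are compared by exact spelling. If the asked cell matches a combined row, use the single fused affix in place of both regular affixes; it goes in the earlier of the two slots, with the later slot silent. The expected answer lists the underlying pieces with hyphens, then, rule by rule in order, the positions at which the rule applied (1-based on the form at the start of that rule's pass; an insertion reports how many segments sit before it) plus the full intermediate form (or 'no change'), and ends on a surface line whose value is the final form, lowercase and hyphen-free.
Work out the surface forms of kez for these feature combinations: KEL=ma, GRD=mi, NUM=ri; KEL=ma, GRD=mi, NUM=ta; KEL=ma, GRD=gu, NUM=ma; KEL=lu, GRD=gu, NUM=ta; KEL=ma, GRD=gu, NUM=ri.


cell KEL=ma, GRD=mi, NUM=ri:
underlying: do-kez-ve-et
1. e -> o, i -> u / B C0 _: fires at position(s) 4: dokozveet
2. a, e -> 0 / V _: fires at position(s) 8: dokozvet
surface: dokozvet

cell KEL=ma, GRD=mi, NUM=ta:
underlying: lu-kez-ve-et
1. e -> o, i -> u / B C0 _: fires at position(s) 4: lukozveet
2. a, e -> 0 / V _: fires at position(s) 8: lukozvet
surface: lukozvet

cell KEL=ma, GRD=gu, NUM=ma:
underlying: po-kez-ve-k
1. e -> o, i -> u / B C0 _: fires at position(s) 4: pokozvek
2. a, e -> 0 / V _: no change
surface: pokozvek

cell KEL=lu, GRD=gu, NUM=ta:
underlying: lu-kez-rem
1. e -> o, i -> u / B C0 _: fires at position(s) 4: lukozrem
2. a, e -> 0 / V _: no change
surface: lukozrem

cell KEL=ma, GRD=gu, NUM=ri:
underlying: do-kez-ve-k
1. e -> o, i -> u / B C0 _: fires at position(s) 4: dokozvek
2. a, e -> 0 / V _: no change
surface: dokozvek


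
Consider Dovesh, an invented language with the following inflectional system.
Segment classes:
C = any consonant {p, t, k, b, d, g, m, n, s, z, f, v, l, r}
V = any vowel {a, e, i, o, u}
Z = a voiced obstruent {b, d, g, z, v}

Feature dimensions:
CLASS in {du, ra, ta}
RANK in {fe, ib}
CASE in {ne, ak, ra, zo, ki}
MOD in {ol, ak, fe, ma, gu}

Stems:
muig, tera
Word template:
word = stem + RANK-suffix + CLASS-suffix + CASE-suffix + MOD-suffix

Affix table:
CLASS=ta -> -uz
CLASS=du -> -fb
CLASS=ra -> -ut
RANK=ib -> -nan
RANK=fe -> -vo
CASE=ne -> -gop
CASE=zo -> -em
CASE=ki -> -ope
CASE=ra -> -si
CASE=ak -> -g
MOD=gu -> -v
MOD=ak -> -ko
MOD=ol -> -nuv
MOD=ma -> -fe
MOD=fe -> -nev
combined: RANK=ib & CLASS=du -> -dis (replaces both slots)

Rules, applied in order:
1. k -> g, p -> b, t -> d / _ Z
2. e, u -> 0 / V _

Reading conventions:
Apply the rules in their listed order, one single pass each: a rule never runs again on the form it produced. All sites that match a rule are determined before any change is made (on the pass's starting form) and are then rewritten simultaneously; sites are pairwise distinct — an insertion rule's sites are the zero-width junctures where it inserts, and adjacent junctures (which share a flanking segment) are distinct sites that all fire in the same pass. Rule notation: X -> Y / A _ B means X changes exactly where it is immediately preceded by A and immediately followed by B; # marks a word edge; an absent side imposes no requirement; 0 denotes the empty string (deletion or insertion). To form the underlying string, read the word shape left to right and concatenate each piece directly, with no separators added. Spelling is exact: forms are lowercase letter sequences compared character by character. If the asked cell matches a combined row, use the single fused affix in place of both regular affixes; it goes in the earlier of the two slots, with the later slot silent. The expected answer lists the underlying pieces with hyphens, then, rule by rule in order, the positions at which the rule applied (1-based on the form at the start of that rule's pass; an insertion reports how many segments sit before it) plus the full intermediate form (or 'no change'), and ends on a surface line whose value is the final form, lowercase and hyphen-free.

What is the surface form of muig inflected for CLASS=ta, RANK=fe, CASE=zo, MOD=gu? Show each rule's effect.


underlying: muig-vo-uz-em-v
1. k -> g, p -> b, t -> d / _ Z: no change
2. e, u -> 0 / V _: fires at position(s) 7: muigvozemv
surface: muigvozemv


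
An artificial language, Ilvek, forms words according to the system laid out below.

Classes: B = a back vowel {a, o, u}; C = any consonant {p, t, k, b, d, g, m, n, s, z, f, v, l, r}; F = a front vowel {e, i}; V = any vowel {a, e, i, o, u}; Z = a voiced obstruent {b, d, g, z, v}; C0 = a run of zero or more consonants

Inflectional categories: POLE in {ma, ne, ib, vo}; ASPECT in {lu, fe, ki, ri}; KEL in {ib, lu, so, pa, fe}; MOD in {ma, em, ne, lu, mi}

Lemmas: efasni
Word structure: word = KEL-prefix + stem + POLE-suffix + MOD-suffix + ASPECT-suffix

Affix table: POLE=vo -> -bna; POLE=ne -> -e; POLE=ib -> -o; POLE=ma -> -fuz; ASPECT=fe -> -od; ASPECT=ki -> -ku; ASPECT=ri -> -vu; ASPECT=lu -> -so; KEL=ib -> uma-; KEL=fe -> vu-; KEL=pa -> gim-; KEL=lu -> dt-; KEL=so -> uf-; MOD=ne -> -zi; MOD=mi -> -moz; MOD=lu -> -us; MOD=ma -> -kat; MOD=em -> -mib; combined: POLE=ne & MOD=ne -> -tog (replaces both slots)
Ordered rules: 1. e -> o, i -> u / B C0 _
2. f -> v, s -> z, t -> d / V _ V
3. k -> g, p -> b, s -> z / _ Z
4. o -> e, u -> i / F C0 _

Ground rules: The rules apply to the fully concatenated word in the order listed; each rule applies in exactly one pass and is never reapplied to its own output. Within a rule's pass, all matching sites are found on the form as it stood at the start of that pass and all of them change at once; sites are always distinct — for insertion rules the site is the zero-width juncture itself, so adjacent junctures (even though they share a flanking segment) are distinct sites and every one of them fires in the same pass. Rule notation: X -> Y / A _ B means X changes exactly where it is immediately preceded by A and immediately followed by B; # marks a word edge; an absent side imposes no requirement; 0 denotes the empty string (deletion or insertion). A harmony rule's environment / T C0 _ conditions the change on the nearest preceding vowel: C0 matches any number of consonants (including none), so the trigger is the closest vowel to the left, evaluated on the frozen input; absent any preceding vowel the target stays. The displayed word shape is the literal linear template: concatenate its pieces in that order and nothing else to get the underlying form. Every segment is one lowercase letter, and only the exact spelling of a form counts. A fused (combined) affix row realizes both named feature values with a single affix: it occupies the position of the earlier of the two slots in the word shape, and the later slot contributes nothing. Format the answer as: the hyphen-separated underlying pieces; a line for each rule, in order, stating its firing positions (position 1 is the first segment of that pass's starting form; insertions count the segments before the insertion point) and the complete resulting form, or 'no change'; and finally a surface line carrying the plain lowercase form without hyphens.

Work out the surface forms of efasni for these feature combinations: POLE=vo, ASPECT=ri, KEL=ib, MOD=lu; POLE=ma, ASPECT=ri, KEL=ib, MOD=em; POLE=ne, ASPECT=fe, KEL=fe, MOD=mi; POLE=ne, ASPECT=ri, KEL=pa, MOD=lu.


cell POLE=vo, ASPECT=ri, KEL=ib, MOD=lu:
underlying: uma-efasni-bna-us-vu
1. e -> o, i -> u / B C0 _: fires at position(s) 4, 9: umaofasnubnausvu
2. f -> v, s -> z, t -> d / V _ V: fires at position(s) 5: umaovasnubnausvu
3. k -> g, p -> b, s -> z / _ Z: fires at position(s) 14: umaovasnubnauzvu
4. o -> e, u -> i / F C0 _: no change
surface: umaovasnubnauzvu

cell POLE=ma, ASPECT=ri, KEL=ib, MOD=em:
underlying: uma-efasni-fuz-mib-vu
1. e -> o, i -> u / B C0 _: fires at position(s) 4, 9, 14: umaofasnufuzmubvu
2. f -> v, s -> z, t -> d / V _ V: fires at position(s) 5, 10: umaovasnuvuzmubvu
3. k -> g, p -> b, s -> z / _ Z: no change
4. o -> e, u -> i / F C0 _: no change
surface: umaovasnuvuzmubvu

cell POLE=ne, ASPECT=fe, KEL=fe, MOD=mi:
underlying: vu-efasni-e-moz-od
1. e -> o, i -> u / B C0 _: fires at position(s) 3, 8: vuofasnuemozod
2. f -> v, s -> z, t -> d / V _ V: fires at position(s) 4: vuovasnuemozod
3. k -> g, p -> b, s -> z / _ Z: no change
4. o -> e, u -> i / F C0 _: fires at position(s) 11: vuovasnuemezod
surface: vuovasnuemezod

cell POLE=ne, ASPECT=ri, KEL=pa, MOD=lu:
underlying: gim-efasni-e-us-vu
1. e -> o, i -> u / B C0 _: fires at position(s) 9: gimefasnueusvu
2. f -> v, s -> z, t -> d / V _ V: fires at position(s) 5: gimevasnueusvu
3. k -> g, p -> b, s -> z / _ Z: fires at position(s) 12: gimevasnueuzvu
4. o -> e, u -> i / F C0 _: fires at position(s) 11: gimevasnueizvu
surface: gimevasnueizvu


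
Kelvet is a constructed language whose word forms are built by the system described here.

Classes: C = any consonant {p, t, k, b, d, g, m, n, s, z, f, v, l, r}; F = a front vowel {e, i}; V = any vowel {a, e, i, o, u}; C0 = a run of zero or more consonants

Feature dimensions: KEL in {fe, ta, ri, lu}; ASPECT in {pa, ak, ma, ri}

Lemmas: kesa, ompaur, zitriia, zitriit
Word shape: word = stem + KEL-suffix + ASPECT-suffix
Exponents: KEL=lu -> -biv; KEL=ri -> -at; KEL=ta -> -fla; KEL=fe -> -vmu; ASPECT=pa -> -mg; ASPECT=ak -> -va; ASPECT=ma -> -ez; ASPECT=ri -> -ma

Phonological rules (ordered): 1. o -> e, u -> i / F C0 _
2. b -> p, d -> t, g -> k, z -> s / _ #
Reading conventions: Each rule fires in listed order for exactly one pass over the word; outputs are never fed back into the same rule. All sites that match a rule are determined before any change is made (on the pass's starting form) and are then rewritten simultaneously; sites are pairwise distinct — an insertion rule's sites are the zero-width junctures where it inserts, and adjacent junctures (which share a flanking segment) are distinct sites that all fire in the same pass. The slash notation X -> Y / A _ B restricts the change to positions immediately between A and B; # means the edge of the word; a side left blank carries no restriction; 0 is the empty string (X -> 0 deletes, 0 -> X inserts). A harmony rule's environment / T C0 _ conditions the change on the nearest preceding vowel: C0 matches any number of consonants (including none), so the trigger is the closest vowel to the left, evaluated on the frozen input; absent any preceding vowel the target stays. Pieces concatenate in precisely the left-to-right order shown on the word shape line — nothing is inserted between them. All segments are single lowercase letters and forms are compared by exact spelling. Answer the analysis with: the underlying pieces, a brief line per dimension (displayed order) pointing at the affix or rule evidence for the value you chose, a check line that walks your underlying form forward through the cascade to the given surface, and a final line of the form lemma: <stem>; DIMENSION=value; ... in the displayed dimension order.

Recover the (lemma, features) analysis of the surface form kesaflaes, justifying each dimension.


underlying: kesa-fla-ez
KEL=ta - signalled by the affix -fla
ASPECT=ma - signalled by the affix -ez
check: kesaflaez -> kesaflaez -> kesaflaes
lemma: kesa; KEL=ta; ASPECT=ma


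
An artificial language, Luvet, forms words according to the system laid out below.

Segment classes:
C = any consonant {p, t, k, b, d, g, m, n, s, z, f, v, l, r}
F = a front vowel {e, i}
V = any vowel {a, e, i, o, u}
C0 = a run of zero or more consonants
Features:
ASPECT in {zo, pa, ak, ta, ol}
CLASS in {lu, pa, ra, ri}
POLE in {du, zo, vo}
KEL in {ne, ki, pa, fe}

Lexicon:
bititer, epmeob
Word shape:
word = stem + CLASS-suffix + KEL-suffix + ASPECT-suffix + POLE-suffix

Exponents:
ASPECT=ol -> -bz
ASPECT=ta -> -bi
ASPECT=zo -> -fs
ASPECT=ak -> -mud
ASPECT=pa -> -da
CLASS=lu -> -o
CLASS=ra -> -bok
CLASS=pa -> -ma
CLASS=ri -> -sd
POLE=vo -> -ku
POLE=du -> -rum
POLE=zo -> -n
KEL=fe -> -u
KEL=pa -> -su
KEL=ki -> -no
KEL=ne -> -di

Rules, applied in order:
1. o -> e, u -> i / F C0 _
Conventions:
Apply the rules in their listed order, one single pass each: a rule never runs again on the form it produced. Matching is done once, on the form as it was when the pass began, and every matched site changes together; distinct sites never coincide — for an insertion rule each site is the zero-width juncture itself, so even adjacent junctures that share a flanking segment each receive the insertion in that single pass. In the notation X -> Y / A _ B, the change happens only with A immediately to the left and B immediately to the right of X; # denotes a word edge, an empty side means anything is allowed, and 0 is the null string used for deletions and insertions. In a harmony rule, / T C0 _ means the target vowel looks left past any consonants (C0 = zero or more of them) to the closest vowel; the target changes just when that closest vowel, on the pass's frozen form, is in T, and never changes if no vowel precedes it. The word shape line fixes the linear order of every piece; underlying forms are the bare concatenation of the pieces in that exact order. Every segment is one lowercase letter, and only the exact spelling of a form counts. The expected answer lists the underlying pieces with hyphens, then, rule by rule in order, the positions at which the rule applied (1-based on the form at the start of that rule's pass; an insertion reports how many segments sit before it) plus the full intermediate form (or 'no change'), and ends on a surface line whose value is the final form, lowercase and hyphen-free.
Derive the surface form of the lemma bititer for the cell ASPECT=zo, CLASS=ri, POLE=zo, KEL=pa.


underlying: bititer-sd-su-fs-n
1. o -> e, u -> i / F C0 _: fires at position(s) 11: bititersdsifsn
surface: bititersdsifsn


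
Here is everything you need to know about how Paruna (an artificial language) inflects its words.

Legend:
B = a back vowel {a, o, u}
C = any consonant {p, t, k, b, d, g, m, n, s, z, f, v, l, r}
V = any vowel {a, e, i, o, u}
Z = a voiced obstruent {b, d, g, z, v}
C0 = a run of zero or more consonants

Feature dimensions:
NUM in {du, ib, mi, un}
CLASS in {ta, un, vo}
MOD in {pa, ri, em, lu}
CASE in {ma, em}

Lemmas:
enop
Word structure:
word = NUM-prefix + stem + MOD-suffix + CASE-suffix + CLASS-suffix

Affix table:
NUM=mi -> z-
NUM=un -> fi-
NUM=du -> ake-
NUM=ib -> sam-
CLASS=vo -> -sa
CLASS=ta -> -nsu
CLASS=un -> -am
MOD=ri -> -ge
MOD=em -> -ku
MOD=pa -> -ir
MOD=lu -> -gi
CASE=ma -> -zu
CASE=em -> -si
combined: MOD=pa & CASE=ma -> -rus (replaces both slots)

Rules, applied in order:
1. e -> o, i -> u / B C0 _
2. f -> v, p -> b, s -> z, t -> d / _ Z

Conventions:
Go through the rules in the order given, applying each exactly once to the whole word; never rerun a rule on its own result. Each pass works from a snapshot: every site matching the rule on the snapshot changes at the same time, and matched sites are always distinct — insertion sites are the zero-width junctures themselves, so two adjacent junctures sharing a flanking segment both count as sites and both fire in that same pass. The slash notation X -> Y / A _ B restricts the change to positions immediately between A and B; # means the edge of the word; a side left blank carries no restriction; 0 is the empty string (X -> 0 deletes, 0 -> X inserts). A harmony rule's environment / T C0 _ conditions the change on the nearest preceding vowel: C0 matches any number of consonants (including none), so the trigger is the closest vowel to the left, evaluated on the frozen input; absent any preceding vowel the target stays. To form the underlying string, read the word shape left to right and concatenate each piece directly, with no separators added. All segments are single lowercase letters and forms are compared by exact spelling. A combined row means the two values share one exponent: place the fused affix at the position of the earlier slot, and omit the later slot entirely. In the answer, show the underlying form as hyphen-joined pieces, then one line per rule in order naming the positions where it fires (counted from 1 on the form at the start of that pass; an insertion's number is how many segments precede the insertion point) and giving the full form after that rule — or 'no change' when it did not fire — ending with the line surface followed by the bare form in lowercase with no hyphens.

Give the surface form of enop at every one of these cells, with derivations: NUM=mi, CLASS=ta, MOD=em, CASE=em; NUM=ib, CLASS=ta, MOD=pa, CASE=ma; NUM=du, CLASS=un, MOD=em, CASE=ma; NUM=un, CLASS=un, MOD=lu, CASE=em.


cell NUM=mi, CLASS=ta, MOD=em, CASE=em:
underlying: z-enop-ku-si-nsu
1. e -> o, i -> u / B C0 _: fires at position(s) 9: zenopkusunsu
2. f -> v, p -> b, s -> z, t -> d / _ Z: no change
surface: zenopkusunsu

cell NUM=ib, CLASS=ta, MOD=pa, CASE=ma:
underlying: sam-enop-rus-nsu
1. e -> o, i -> u / B C0 _: fires at position(s) 4: samonoprusnsu
2. f -> v, p -> b, s -> z, t -> d / _ Z: no change
surface: samonoprusnsu

cell NUM=du, CLASS=un, MOD=em, CASE=ma:
underlying: ake-enop-ku-zu-am
1. e -> o, i -> u / B C0 _: fires at position(s) 3: akoenopkuzuam
2. f -> v, p -> b, s -> z, t -> d / _ Z: no change
surface: akoenopkuzuam

cell NUM=un, CLASS=un, MOD=lu, CASE=em:
underlying: fi-enop-gi-si-am
1. e -> o, i -> u / B C0 _: fires at position(s) 8: fienopgusiam
2. f -> v, p -> b, s -> z, t -> d / _ Z: fires at position(s) 6: fienobgusiam
surface: fienobgusiam


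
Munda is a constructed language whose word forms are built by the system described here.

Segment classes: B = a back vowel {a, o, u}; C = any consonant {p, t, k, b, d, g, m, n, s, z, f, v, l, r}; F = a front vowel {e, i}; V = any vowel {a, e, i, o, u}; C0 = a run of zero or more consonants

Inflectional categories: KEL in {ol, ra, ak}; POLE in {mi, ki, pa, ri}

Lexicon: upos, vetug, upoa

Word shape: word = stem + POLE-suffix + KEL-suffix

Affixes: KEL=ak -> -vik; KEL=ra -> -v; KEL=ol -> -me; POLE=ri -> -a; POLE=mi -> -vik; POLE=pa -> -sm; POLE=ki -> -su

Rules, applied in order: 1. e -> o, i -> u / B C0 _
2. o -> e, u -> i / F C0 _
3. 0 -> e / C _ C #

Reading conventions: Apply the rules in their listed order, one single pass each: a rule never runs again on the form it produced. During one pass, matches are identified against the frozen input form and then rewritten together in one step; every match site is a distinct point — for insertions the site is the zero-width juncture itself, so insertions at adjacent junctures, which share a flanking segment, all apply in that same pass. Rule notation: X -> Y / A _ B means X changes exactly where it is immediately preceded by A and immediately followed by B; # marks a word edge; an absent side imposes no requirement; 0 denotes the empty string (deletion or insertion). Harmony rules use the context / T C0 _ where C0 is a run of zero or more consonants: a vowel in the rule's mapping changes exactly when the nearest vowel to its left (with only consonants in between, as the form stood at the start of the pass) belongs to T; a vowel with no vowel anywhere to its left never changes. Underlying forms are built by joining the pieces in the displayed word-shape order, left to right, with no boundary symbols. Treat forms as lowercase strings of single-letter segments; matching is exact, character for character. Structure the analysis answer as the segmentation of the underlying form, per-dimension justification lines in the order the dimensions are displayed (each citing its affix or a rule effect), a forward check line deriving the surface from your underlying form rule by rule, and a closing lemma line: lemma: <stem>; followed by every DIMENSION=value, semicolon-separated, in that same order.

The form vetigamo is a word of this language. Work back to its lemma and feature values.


underlying: vetug-a-me
KEL=ol - signalled by the affix -me
POLE=ri - signalled by the affix -a
check: vetugame -> vetugamo -> vetigamo -> vetigamo
lemma: vetug; KEL=ol; POLE=ri


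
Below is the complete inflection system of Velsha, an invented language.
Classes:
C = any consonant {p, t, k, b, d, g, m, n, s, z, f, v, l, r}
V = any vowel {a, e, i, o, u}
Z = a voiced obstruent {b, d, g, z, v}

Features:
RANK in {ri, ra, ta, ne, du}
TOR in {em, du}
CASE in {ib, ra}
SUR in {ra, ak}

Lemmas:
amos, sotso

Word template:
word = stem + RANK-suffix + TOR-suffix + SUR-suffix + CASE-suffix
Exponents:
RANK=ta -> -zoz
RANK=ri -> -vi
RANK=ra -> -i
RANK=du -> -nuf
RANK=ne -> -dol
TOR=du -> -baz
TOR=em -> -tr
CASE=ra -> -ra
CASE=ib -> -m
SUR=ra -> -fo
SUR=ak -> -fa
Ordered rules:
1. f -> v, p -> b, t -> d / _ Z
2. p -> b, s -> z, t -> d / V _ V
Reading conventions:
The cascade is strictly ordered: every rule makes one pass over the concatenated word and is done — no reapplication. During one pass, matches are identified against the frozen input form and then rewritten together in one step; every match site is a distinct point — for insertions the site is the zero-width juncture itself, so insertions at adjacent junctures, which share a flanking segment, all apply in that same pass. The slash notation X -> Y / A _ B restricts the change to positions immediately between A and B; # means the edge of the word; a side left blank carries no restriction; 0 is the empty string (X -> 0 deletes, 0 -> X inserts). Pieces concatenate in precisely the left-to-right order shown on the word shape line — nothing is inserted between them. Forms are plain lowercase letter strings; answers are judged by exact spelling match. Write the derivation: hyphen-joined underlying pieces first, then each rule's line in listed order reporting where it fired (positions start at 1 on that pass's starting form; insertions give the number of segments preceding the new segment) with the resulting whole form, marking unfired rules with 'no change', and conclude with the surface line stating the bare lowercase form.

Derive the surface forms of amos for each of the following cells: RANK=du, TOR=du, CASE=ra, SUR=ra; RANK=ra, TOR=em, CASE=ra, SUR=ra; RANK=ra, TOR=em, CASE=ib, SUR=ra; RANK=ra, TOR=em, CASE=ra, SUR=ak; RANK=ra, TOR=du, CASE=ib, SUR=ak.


cell RANK=du, TOR=du, CASE=ra, SUR=ra:
underlying: amos-nuf-baz-fo-ra
1. f -> v, p -> b, t -> d / _ Z: fires at position(s) 7: amosnuvbazfora
2. p -> b, s -> z, t -> d / V _ V: no change
surface: amosnuvbazfora

cell RANK=ra, TOR=em, CASE=ra, SUR=ra:
underlying: amos-i-tr-fo-ra
1. f -> v, p -> b, t -> d / _ Z: no change
2. p -> b, s -> z, t -> d / V _ V: fires at position(s) 4: amozitrfora
surface: amozitrfora

cell RANK=ra, TOR=em, CASE=ib, SUR=ra:
underlying: amos-i-tr-fo-m
1. f -> v, p -> b, t -> d / _ Z: no change
2. p -> b, s -> z, t -> d / V _ V: fires at position(s) 4: amozitrfom
surface: amozitrfom

cell RANK=ra, TOR=em, CASE=ra, SUR=ak:
underlying: amos-i-tr-fa-ra
1. f -> v, p -> b, t -> d / _ Z: no change
2. p -> b, s -> z, t -> d / V _ V: fires at position(s) 4: amozitrfara
surface: amozitrfara

cell RANK=ra, TOR=du, CASE=ib, SUR=ak:
underlying: amos-i-baz-fa-m
1. f -> v, p -> b, t -> d / _ Z: no change
2. p -> b, s -> z, t -> d / V _ V: fires at position(s) 4: amozibazfam
surface: amozibazfam


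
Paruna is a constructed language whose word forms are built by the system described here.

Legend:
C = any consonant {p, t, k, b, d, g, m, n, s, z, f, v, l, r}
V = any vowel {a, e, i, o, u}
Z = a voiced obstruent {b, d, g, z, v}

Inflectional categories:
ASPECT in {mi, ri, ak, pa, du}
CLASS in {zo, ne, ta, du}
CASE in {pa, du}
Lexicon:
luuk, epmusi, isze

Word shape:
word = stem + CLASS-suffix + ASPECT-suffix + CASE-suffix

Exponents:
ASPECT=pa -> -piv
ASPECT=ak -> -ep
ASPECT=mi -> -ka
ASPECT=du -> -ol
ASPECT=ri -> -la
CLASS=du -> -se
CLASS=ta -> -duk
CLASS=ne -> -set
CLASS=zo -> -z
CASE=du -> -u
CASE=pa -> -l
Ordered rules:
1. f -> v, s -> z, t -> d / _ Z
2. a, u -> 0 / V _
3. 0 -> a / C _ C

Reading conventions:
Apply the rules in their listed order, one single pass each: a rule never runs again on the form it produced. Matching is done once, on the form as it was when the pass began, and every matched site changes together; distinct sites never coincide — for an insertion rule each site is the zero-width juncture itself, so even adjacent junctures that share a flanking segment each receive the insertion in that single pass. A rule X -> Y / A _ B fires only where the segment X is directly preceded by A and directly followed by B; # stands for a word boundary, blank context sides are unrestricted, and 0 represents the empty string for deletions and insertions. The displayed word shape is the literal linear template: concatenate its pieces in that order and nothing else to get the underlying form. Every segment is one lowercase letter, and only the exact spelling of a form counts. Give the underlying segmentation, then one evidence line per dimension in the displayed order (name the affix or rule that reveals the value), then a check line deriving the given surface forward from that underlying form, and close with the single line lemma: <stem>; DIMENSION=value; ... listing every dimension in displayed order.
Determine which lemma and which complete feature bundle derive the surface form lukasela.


underlying: luuk-se-la-u
ASPECT=ri - signalled by the affix -la
CLASS=du - signalled by the affix -se
CASE=du - signalled by the affix -u
check: luukselau -> luukselau -> luksela -> lukasela
lemma: luuk; ASPECT=ri; CLASS=du; CASE=du


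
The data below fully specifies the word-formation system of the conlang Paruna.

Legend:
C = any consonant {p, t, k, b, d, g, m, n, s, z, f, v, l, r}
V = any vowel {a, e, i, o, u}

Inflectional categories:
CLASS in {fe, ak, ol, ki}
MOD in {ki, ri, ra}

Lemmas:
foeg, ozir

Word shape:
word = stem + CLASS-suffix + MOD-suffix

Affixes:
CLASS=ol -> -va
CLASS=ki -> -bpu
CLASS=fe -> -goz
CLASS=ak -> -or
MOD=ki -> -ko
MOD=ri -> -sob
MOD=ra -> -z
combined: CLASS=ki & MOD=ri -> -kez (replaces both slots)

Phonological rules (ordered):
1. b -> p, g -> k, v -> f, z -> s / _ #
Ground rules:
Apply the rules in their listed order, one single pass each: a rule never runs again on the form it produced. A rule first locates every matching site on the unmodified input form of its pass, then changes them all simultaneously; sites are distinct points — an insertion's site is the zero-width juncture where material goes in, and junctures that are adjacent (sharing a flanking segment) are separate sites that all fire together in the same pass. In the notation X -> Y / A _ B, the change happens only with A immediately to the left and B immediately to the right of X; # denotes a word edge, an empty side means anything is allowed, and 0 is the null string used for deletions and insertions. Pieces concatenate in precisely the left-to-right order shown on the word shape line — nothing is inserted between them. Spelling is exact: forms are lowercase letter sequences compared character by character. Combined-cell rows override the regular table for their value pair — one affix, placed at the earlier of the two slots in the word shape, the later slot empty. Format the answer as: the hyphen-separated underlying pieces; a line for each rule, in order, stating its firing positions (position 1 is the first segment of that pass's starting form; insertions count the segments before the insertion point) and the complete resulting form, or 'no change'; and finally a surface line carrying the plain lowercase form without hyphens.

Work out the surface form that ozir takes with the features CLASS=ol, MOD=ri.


underlying: ozir-va-sob
1. b -> p, g -> k, v -> f, z -> s / _ #: fires at position(s) 9: ozirvasop
surface: ozirvasop


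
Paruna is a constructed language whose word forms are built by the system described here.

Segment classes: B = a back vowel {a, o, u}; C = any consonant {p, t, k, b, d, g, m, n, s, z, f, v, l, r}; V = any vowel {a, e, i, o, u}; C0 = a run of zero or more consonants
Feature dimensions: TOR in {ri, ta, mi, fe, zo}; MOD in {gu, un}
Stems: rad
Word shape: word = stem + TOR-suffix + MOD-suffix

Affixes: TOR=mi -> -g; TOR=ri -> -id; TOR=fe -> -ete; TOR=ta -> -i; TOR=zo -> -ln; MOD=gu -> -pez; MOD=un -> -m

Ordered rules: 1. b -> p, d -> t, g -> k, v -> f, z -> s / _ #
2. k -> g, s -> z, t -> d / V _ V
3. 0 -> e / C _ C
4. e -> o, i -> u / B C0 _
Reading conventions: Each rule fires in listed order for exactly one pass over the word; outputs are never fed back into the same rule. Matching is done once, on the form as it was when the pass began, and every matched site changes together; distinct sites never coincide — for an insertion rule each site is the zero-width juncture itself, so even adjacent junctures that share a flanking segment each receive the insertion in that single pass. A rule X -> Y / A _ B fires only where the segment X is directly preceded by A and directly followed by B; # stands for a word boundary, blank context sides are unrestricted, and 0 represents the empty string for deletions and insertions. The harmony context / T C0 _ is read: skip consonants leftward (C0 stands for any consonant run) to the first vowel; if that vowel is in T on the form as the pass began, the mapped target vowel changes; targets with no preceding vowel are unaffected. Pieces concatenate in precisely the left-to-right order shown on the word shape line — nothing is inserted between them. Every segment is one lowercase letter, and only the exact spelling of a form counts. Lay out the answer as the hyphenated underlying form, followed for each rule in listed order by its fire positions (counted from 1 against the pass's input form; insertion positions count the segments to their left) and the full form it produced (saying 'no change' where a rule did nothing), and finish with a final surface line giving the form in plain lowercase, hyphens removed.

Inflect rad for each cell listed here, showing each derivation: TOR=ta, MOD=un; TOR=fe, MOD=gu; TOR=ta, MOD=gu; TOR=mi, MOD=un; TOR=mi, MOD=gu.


cell TOR=ta, MOD=un:
underlying: rad-i-m
1. b -> p, d -> t, g -> k, v -> f, z -> s / _ #: no change
2. k -> g, s -> z, t -> d / V _ V: no change
3. 0 -> e / C _ C: no change
4. e -> o, i -> u / B C0 _: fires at position(s) 4: radum
surface: radum

cell TOR=fe, MOD=gu:
underlying: rad-ete-pez
1. b -> p, d -> t, g -> k, v -> f, z -> s / _ #: fires at position(s) 9: radetepes
2. k -> g, s -> z, t -> d / V _ V: fires at position(s) 5: radedepes
3. 0 -> e / C _ C: no change
4. e -> o, i -> u / B C0 _: fires at position(s) 4: radodepes
surface: radodepes

cell TOR=ta, MOD=gu:
underlying: rad-i-pez
1. b -> p, d -> t, g -> k, v -> f, z -> s / _ #: fires at position(s) 7: radipes
2. k -> g, s -> z, t -> d / V _ V: no change
3. 0 -> e / C _ C: no change
4. e -> o, i -> u / B C0 _: fires at position(s) 4: radupes
surface: radupes

cell TOR=mi, MOD=un:
underlying: rad-g-m
1. b -> p, d -> t, g -> k, v -> f, z -> s / _ #: no change
2. k -> g, s -> z, t -> d / V _ V: no change
3. 0 -> e / C _ C: inserts after position(s) 3, 4: radegem
4. e -> o, i -> u / B C0 _: fires at position(s) 4: radogem
surface: radogem

cell TOR=mi, MOD=gu:
underlying: rad-g-pez
1. b -> p, d -> t, g -> k, v -> f, z -> s / _ #: fires at position(s) 7: radgpes
2. k -> g, s -> z, t -> d / V _ V: no change
3. 0 -> e / C _ C: inserts after position(s) 3, 4: radegepes
4. e -> o, i -> u / B C0 _: fires at position(s) 4: radogepes
surface: radogepes


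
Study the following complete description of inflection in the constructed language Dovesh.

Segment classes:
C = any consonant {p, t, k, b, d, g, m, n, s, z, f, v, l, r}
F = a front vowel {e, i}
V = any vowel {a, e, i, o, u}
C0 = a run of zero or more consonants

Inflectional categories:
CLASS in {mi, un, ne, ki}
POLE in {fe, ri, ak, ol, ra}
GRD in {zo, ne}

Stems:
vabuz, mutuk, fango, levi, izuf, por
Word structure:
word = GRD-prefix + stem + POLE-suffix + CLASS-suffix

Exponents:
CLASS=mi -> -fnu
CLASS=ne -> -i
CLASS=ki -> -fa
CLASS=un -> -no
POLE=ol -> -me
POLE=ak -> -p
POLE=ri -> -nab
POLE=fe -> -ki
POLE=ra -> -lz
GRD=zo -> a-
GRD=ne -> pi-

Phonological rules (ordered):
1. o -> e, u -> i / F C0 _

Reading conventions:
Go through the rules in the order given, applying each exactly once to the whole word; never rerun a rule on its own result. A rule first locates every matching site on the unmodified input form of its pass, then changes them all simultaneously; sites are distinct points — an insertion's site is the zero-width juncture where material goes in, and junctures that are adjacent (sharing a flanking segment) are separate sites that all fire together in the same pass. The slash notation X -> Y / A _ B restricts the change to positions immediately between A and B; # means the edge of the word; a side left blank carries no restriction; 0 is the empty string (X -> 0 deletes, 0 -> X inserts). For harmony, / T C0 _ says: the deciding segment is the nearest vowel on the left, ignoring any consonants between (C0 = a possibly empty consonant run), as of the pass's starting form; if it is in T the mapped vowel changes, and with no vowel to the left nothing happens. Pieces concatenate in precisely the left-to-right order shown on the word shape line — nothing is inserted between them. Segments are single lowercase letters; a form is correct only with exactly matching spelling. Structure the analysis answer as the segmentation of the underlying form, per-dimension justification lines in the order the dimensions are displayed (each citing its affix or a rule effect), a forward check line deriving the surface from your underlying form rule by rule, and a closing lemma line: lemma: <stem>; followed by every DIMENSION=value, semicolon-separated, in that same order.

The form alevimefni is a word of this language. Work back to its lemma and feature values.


underlying: a-levi-me-fnu
CLASS=mi - signalled by the affix -fnu
POLE=ol - signalled by the affix -me
GRD=zo - signalled by the affix a-
check: alevimefnu -> alevimefni
lemma: levi; CLASS=mi; POLE=ol; GRD=zo
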